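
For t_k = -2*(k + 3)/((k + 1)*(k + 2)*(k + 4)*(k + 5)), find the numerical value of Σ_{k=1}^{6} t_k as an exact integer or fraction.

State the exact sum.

Ratio r(k) = (k + 1)*(k + 4)**2/((k + 3)**2*(k + 6)).
Take A(k)=k + 1, B(k)=k + 6, C(k)=k**2 + 6*k + 9.
Solve (k + 1)·f(k+1) − (k + 5)·f(k) = k**2 + 6*k + 9.
d = 4 from the (1,1,2) case.
Solve for f: f(k) = k*(k + 2)*(k + 3)*(k + 5)/8 (degree 4 ≤ 4).
R(k) = B(k−1)·f(k)/C(k) = k*(k + 2)*(k + 5)**2/(8*(k + 3)); s_k = R·t_k = k*(-k - 5)/(4*(k**2 + 5*k + 4)).
Δs = 2*(-k - 3)/(k**4 + 12*k**3 + 49*k**2 + 78*k + 40), as required.
Evaluate s at k=7 and k=1: -21/88 and -3/20; difference -39/440.

Σ = -39/440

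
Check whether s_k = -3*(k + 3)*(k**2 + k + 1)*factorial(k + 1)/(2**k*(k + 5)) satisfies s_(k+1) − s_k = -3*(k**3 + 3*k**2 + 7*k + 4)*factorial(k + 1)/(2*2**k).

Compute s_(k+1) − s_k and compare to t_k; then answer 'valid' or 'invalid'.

s_(k+1) = -3*(k + 4)*(k**2 + 3*k + 3)*factorial(k + 2)/(2*2**k*(k + 6))
s_(k+1) − s_k = -3*(k**5 + 12*k**4 + 54*k**3 + 131*k**2 + 180*k + 84)*factorial(k + 1)/(2*2**k*(k + 5)*(k + 6))
(s_(k+1) − s_k) − t_k = 3*(k**4 + 8*k**3 + 20*k**2 + 37*k + 18)*factorial(k + 1)/(2**k*(k + 5)*(k + 6))

Invalid: residual 3*(k**4 + 8*k**3 + 20*k**2 + 37*k + 18)*factorial(k + 1)/(2**k*(k + 5)*(k + 6)) ≠ 0.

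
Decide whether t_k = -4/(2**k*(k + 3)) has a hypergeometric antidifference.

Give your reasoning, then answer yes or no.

No — key equation has no polynomial f.

t_(k+1)/t_k = (k + 3)/(2*(k + 4)).
Gosper form: A/B · C(k+1)/C(k) with A=k/2 + 3/2, B=k + 4, C=1.
Solve (k/2 + 3/2)·f(k+1) − (k + 3)·f(k) = 1.
From deg A=1, deg B=1, deg C=0: d=-1.
Bound -1 < 0, so the key equation has no polynomial solution.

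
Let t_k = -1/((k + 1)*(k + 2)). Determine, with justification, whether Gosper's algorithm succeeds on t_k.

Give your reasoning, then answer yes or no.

Yes. s_k = -k/(k + 1).

Ratio r(k) = (k + 1)/(k + 3).
Take A(k)=k + 1, B(k)=k + 3, C(k)=1.
Set up (k + 1)·f(k+1) − (k + 2)·f(k) − (1) = 0.
d = 1 from the (1,1,0) case.
Solving with deg f ≤ 1: f(k) = k.
R(k) = B(k−1)·f(k)/C(k) = k*(k + 2); s_k = R·t_k = -k/(k + 1).
s_(k+1) − s_k = -1/(k**2 + 3*k + 2) = t_k.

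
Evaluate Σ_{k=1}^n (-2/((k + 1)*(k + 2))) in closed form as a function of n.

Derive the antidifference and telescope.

The ratio is (k + 1)/(k + 3).
A = k + 1, B = k + 3, C = 1.
Solve (k + 1)·f(k+1) − (k + 2)·f(k) = 1.
Degrees (1,1,0) ⇒ d ≤ 1.
A polynomial solution: f(k) = k.
R(k) = B(k−1)·f(k)/C(k) = k*(k + 2); s_k = R·t_k = -2*k/(k + 1).
Verify: -2/(k**2 + 3*k + 2) matches t_k.
Telescope: S(n) = s_(n+1) − s_(1) = 2*(-n - 1)/(n + 2) − (-1) = -n/(n + 2).

S(n) = -n/(n + 2)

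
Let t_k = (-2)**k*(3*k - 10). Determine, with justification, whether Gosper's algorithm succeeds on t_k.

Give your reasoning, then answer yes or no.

Compute t_(k+1)/t_k: get 2*(7 - 3*k)/(3*k - 10).
Gosper form: A/B · C(k+1)/C(k) with A=-2, B=1, C=k - 10/3.
Key eq: (-2)·f(k+1) = (1)·f(k) + (k - 10/3).
Bound: deg f ≤ 1.
Coefficient equations give f(k) = -(k - 4)/3.
R(k) = B(k−1)·f(k)/C(k) = -(k - 4)/(3*k - 10); s_k = R·t_k = (-2)**k*(4 - k).
Δs = (-2)**k*(3*k - 10), as required.

Yes. s_k = (-2)**k*(4 - k).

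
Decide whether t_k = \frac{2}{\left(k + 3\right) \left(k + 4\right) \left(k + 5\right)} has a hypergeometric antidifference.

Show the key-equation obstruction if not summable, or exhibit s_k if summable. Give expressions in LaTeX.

Step 1: r(k) = (k + 3)/(k + 6).
Gosper form: A/B · C(k+1)/C(k) with A=k + 3, B=k + 6, C=1.
Need (k + 3)·f(k+1) − (k + 5)·f(k) = 1.
deg f ≤ 2 (via 1,1,0).
Solve for f: f(k) = k*(k + 7)/24 (degree 2 ≤ 2).
So s_k = (B(k−1)f/C)·t_k = (k*(k + 5)*(k + 7)/24)·t_k = k*(k + 7)/(12*(k + 3)*(k + 4)).
Verify: 2/(k**3 + 12*k**2 + 47*k + 60) matches t_k.

Yes. s_k = \frac{k \left(k + 7\right)}{12 \left(k + 3\right) \left(k + 4\right)}.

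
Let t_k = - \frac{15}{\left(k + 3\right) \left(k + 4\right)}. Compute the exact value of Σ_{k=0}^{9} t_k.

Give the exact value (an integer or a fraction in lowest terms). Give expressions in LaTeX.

The ratio is (k + 3)/(k + 5).
Take A(k)=k + 3, B(k)=k + 5, C(k)=1.
f must satisfy (k + 3)·f(k+1) − (k + 4)·f(k) = 1.
Bound: deg f ≤ 1.
Solving with deg f ≤ 1: f(k) = k/3.
R(k) = B(k−1)·f(k)/C(k) = k*(k + 4)/3; s_k = R·t_k = -5*k/(k + 3).
s_(k+1) − s_k = -15/(k**2 + 7*k + 12) = t_k.
Telescoping: Σ = s_(10) − s_(0) = -50/13 − (0) = -50/13.

Σ = -50/13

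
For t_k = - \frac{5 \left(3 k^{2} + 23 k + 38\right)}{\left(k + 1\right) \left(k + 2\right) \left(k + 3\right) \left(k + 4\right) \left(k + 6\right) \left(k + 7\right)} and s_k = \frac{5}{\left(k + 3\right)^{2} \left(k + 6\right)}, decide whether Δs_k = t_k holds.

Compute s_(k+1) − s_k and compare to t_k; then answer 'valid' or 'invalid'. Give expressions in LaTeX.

s_(k+1) = 5/((k + 4)**2*(k + 7))
s_(k+1) − s_k = 5/((k + 4)**2*(k + 7)) - 5/((k + 3)**2*(k + 6))
(s_(k+1) − s_k) − t_k = 10*(4*k**3 + 45*k**2 + 157*k + 170)/(k**8 + 30*k**7 + 380*k**6 + 2650*k**5 + 11103*k**4 + 28520*k**3 + 43620*k**2 + 36000*k + 12096)

Invalid: residual \frac{10 \left(4 k^{3} + 45 k^{2} + 157 k + 170\right)}{k^{8} + 30 k^{7} + 380 k^{6} + 2650 k^{5} + 11103 k^{4} + 28520 k^{3} + 43620 k^{2} + 36000 k + 12096} ≠ 0.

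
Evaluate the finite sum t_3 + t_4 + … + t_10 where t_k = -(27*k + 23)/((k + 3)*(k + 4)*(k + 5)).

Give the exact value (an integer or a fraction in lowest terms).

Σ = -158/105

Compute t_(k+1)/t_k: get (k + 3)*(27*k + 50)/((k + 6)*(27*k + 23)).
A = k + 3, B = k + 6, C = k + 23/27.
Set up (k + 3)·f(k+1) − (k + 5)·f(k) − (k + 23/27) = 0.
deg f ≤ 2 (via 1,1,1).
Solving with deg f ≤ 2: f(k) = k*(13*k + 10)/81.
Then R = B(k−1)f/C = k*(k + 5)*(13*k + 10)/(3*(27*k + 23)), so s_k = R(k)·t_k = k*(-13*k - 10)/(3*(k + 3)*(k + 4)).
Δs = (-27*k - 23)/(k**3 + 12*k**2 + 47*k + 60), as required.
Evaluate s at k=11 and k=3: -187/70 and -7/6; difference -158/105.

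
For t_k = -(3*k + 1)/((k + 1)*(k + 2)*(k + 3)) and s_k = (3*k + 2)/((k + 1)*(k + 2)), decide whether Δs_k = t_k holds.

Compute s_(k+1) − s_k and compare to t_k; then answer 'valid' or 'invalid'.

valid; difference matches t_k

s_(k+1) = (3*k + 5)/((k + 2)*(k + 3))
s_(k+1) − s_k = (-3*k - 1)/(k**3 + 6*k**2 + 11*k + 6)
(s_(k+1) − s_k) − t_k = 0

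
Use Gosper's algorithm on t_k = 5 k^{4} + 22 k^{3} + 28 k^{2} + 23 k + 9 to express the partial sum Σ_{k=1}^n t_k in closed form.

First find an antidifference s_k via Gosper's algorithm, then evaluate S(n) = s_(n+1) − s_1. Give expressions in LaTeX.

S(n) = n \left(n^{4} + 8 n^{3} + 22 n^{2} + 31 n + 25\right)

t_(k+1)/t_k = (5*k**4 + 42*k**3 + 124*k**2 + 165*k + 87)/(5*k**4 + 22*k**3 + 28*k**2 + 23*k + 9).
Take A(k)=1, B(k)=1, C(k)=k**4 + 22*k**3/5 + 28*k**2/5 + 23*k/5 + 9/5.
Solve (1)·f(k+1) − (1)·f(k) = k**4 + 22*k**3/5 + 28*k**2/5 + 23*k/5 + 9/5.
Degrees (0,0,4) ⇒ d ≤ 5.
Match coefficients ⇒ f(k) = k*(k**4 + 3*k**3 + 3*k + 2)/5.
Then R = B(k−1)f/C = k*(k**4 + 3*k**3 + 3*k + 2)/(5*k**4 + 22*k**3 + 28*k**2 + 23*k + 9), so s_k = R(k)·t_k = k*(k**4 + 3*k**3 + 3*k + 2).
Verify: 5*k**4 + 22*k**3 + 28*k**2 + 23*k + 9 matches t_k.
s_(n+1) = n**5 + 8*n**4 + 22*n**3 + 31*n**2 + 25*n + 9 and s_(1) = 9, so S(n) = n*(n**4 + 8*n**3 + 22*n**2 + 31*n + 25).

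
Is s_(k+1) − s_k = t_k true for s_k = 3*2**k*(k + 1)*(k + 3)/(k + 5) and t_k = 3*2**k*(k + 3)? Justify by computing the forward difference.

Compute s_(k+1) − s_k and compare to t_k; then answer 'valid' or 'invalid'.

Invalid: residual 6*2**k*(-k**2 - 7*k - 14)/(k**2 + 11*k + 30) ≠ 0.

s_(k+1) = 6*2**k*(k + 2)*(k + 4)/(k + 6)
s_(k+1) − s_k = 3*2**k*(k**3 + 12*k**2 + 49*k + 62)/(k**2 + 11*k + 30)
(s_(k+1) − s_k) − t_k = 6*2**k*(-k**2 - 7*k - 14)/(k**2 + 11*k + 30)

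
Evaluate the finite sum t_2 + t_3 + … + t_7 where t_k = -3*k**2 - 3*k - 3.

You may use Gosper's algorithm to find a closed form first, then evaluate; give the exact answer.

Σ = -516

r(k) = (k + (k + 1)**2 + 2)/(k**2 + k + 1) after simplifying.
Factor: A=1; B=1; C=k**2 + k + 1.
Need (1)·f(k+1) − (1)·f(k) = k**2 + k + 1.
Degrees (0,0,2) ⇒ d ≤ 3.
Solving with deg f ≤ 3: f(k) = k*(k**2 + 2)/3.
Get s_k = R·t_k = k*(-k**2 - 2) with R(k) = B(k−1)f(k)/C(k) = k*(k**2 + 2)/(3*(k**2 + k + 1)).
Check: Δs_k = -3*k**2 - 3*k - 3. ✓
Σ_(k=2)^(7) t_k = s_(8) − s_(2) = -528 − (-12) = -516.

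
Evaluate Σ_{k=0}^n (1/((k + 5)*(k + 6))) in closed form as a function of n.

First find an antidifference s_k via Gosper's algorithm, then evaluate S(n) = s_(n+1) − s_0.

S(n) = (n + 1)/(5*(n + 6))

The ratio is (k + 5)/(k + 7).
Take A(k)=k + 5, B(k)=k + 7, C(k)=1.
Set up (k + 5)·f(k+1) − (k + 6)·f(k) − (1) = 0.
d = 1 from the (1,1,0) case.
Solve for f: f(k) = k/5 (degree 1 ≤ 1).
Then R = B(k−1)f/C = k*(k + 6)/5, so s_k = R(k)·t_k = k/(5*(k + 5)).
Verify: 1/(k**2 + 11*k + 30) matches t_k.
Evaluate: s_(n+1) = (n + 1)/(5*(n + 6)); subtract s_(0) = 0 ⇒ S(n) = (n + 1)/(5*(n + 6)).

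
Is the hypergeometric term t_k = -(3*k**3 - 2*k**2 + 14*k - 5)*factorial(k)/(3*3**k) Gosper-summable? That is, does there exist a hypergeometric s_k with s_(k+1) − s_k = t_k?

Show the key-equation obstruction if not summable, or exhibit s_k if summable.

Yes. s_k = -(3*k**2 - 2*k + 3)*factorial(k)/3**k.

Ratio r(k) = (3*k**4 + 10*k**3 + 26*k**2 + 29*k + 10)/(3*(3*k**3 - 2*k**2 + 14*k - 5)).
Normal form (A,B,C) = (k/3 + 1/3, 1, k**3 - 2*k**2/3 + 14*k/3 - 5/3).
f must satisfy (k/3 + 1/3)·f(k+1) − (1)·f(k) = k**3 - 2*k**2/3 + 14*k/3 - 5/3.
deg f ≤ 2 (via 1,0,3).
A polynomial solution: f(k) = 3*k**2 - 2*k + 3.
Then R = B(k−1)f/C = 3*(3*k**2 - 2*k + 3)/(3*k**3 - 2*k**2 + 14*k - 5), so s_k = R(k)·t_k = -(3*k**2 - 2*k + 3)*factorial(k)/3**k.
Δs = -(3*k**3 - 2*k**2 + 14*k - 5)*factorial(k)/(3*3**k), as required.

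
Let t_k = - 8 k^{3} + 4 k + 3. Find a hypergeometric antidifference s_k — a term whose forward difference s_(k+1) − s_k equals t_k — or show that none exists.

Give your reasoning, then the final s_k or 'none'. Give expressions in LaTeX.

s_k = - 2 k^{4} + 4 k^{3} + k

Ratio r(k) = (4*k - 8*(k + 1)**3 + 7)/(-8*k**3 + 4*k + 3).
So A=1 and B=1, with C=k**3 - k/2 - 3/8.
f must satisfy (1)·f(k+1) − (1)·f(k) = k**3 - k/2 - 3/8.
Degrees (0,0,3) ⇒ d ≤ 4.
Match coefficients ⇒ f(k) = k*(2*k**3 - 4*k**2 - 1)/8.
Get s_k = R·t_k = -2*k**4 + 4*k**3 + k with R(k) = B(k−1)f(k)/C(k) = k*(2*k**3 - 4*k**2 - 1)/(8*k**3 - 4*k - 3).
s_(k+1) − s_k = -8*k**3 + 4*k + 3 = t_k.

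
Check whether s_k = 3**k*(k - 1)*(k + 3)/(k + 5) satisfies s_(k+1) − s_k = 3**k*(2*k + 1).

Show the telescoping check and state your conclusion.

s_(k+1) = 3**(k + 1)*k*(k + 4)/(k + 6)
s_(k+1) − s_k = 3**k*(2*k**3 + 19*k**2 + 51*k + 18)/(k**2 + 11*k + 30)
(s_(k+1) − s_k) − t_k = 4*3**k*(-k**2 - 5*k - 3)/(k**2 + 11*k + 30)

Invalid: residual 4*3**k*(-k**2 - 5*k - 3)/(k**2 + 11*k + 30) ≠ 0.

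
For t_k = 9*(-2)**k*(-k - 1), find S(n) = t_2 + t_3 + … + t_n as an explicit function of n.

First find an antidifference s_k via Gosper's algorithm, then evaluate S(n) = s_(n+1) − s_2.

Step 1: r(k) = 2*(-k - 2)/(k + 1).
Take A(k)=-2, B(k)=1, C(k)=k + 1.
f must satisfy (-2)·f(k+1) − (1)·f(k) = k + 1.
Bound: deg f ≤ 1.
A polynomial solution: f(k) = -(3*k + 1)/9.
Then R = B(k−1)f/C = -(3*k + 1)/(9*(k + 1)), so s_k = R(k)·t_k = (-2)**k*(3*k + 1).
Verify: 9*(-2)**k*(-k - 1) matches t_k.
Evaluate: s_(n+1) = (-2)**(n + 1)*(3*n + 4); subtract s_(2) = 28 ⇒ S(n) = -6*(-2)**n*n - 8*(-2)**n - 28.

S(n) = -6*(-2)**n*n - 8*(-2)**n - 28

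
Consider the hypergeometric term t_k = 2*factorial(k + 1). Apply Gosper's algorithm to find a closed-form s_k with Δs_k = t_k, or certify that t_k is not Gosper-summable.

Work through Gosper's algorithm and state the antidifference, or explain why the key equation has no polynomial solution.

not Gosper-summable; s_k does not exist

Step 1: r(k) = k + 2.
Normal form (A,B,C) = (k + 2, 1, 1).
f must satisfy (k + 2)·f(k+1) − (1)·f(k) = 1.
deg f ≤ -1 (via 1,0,0).
Bound -1 < 0, so the key equation has no polynomial solution.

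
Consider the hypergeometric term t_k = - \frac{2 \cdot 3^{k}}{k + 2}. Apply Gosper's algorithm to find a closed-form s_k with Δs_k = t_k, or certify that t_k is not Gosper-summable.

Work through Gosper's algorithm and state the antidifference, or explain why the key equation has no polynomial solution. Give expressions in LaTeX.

t_(k+1)/t_k = 3*(k + 2)/(k + 3).
Take A(k)=3*k + 6, B(k)=k + 3, C(k)=1.
Set up (3*k + 6)·f(k+1) − (k + 2)·f(k) − (1) = 0.
From deg A=1, deg B=1, deg C=0: d=-1.
deg f ≤ -1 is impossible — no certificate.

not Gosper-summable; s_k does not exist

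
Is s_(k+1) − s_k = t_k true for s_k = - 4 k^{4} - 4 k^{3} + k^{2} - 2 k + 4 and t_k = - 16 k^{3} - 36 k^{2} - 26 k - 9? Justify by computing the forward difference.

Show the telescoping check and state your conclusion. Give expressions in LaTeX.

valid (s_(k+1) − s_k reduces to t_k)

s_(k+1) = -4*k**4 - 20*k**3 - 35*k**2 - 28*k - 5
s_(k+1) − s_k = -16*k**3 - 36*k**2 - 26*k - 9
(s_(k+1) − s_k) − t_k = 0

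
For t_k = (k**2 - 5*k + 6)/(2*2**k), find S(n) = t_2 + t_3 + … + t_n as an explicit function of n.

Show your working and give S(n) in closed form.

S(n) = 2**(-n - 1)*(2**n - n**2 + n - 2)

r(k) = (k - 1)/(2*(k - 3)) after simplifying.
Normal form (A,B,C) = (1/2, 1, k**2 - 5*k + 6).
Key eq: (1/2)·f(k+1) = (1)·f(k) + (k**2 - 5*k + 6).
From deg A=0, deg B=0, deg C=2: d=2.
Solving with deg f ≤ 2: f(k) = -2*(k**2 - 3*k + 4).
Certificate R = B(k−1)f/C = -2*(k**2 - 3*k + 4)/((k - 3)*(k - 2)) gives s_k = (-k**2 + 3*k - 4)/2**k.
s_(k+1) − s_k = (k**2 - 5*k + 6)/(2*2**k) = t_k.
Telescope: S(n) = s_(n+1) − s_(2) = 2**(-n - 1)*(-n**2 + n - 2) − (-1/2) = 2**(-n - 1)*(2**n - n**2 + n - 2).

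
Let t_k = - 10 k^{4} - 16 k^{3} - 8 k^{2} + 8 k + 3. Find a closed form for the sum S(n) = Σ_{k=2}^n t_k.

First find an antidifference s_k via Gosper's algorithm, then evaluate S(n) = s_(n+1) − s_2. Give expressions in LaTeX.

The ratio is (10*k**4 + 56*k**3 + 116*k**2 + 96*k + 23)/(10*k**4 + 16*k**3 + 8*k**2 - 8*k - 3).
Gosper form: A/B · C(k+1)/C(k) with A=1, B=1, C=k**4 + 8*k**3/5 + 4*k**2/5 - 4*k/5 - 3/10.
Set up (1)·f(k+1) − (1)·f(k) − (k**4 + 8*k**3/5 + 4*k**2/5 - 4*k/5 - 3/10) = 0.
Degrees (0,0,4) ⇒ d ≤ 5.
Solve for f: f(k) = k*(2*k**4 - k**3 - 2*k**2 - 4*k + 2)/10 (degree 5 ≤ 5).
Then R = B(k−1)f/C = k*(2*k**4 - k**3 - 2*k**2 - 4*k + 2)/(10*k**4 + 16*k**3 + 8*k**2 - 8*k - 3), so s_k = R(k)·t_k = k*(-2*k**4 + k**3 + 2*k**2 + 4*k - 2).
Check: Δs_k = -10*k**4 - 16*k**3 - 8*k**2 + 8*k + 3. ✓
Evaluate: s_(n+1) = -2*n**5 - 9*n**4 - 14*n**3 - 4*n**2 + 6*n + 3; subtract s_(2) = -20 ⇒ S(n) = -2*n**5 - 9*n**4 - 14*n**3 - 4*n**2 + 6*n + 23.

S(n) = - 2 n^{5} - 9 n^{4} - 14 n^{3} - 4 n^{2} + 6 n + 23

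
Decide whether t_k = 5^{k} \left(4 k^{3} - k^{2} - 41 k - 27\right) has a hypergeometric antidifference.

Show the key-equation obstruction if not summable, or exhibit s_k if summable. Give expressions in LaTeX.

r(k) = 5*(4*k**3 + 11*k**2 - 31*k - 65)/(4*k**3 - k**2 - 41*k - 27) after simplifying.
Gosper form: A/B · C(k+1)/C(k) with A=5, B=1, C=k**3 - k**2/4 - 41*k/4 - 27/4.
Solve (5)·f(k+1) − (1)·f(k) = k**3 - k**2/4 - 41*k/4 - 27/4.
From deg A=0, deg B=0, deg C=3: d=3.
A polynomial solution: f(k) = (k**3 - 4*k**2 - 4*k + 2)/4.
Then R = B(k−1)f/C = (k**3 - 4*k**2 - 4*k + 2)/(4*k**3 - k**2 - 41*k - 27), so s_k = R(k)·t_k = 5**k*(k**3 - 4*k**2 - 4*k + 2).
s_(k+1) − s_k = 5**k*(4*k**3 - k**2 - 41*k - 27) = t_k.

Yes. s_k = 5^{k} \left(k^{3} - 4 k^{2} - 4 k + 2\right).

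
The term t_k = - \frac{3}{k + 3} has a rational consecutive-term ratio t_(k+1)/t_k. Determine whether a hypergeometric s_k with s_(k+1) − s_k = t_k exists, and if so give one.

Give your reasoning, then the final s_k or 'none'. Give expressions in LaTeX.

t_(k+1)/t_k = (k + 3)/(k + 4).
Factor: A=k + 3; B=k + 4; C=1.
Need (k + 3)·f(k+1) − (k + 3)·f(k) = 1.
d = 0 from the (1,1,0) case.
Generic f = c0 gives residual -1; -1 = 0 cannot hold, so t_k is not Gosper-summable.

no hypergeometric antidifference exists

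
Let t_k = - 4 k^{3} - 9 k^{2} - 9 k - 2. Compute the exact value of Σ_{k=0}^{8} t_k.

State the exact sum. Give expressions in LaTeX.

Σ = -7362

r(k) = (4*k**3 + 21*k**2 + 39*k + 24)/(4*k**3 + 9*k**2 + 9*k + 2) after simplifying.
A = 1, B = 1, C = k**3 + 9*k**2/4 + 9*k/4 + 1/2.
Need (1)·f(k+1) − (1)·f(k) = k**3 + 9*k**2/4 + 9*k/4 + 1/2.
deg f ≤ 4 (via 0,0,3).
Coefficient equations give f(k) = k*(k**3 + k**2 + k - 1)/4.
Then R = B(k−1)f/C = k*(k**3 + k**2 + k - 1)/(4*k**3 + 9*k**2 + 9*k + 2), so s_k = R(k)·t_k = k*(-k**3 - k**2 - k + 1).
Verify: -4*k**3 - 9*k**2 - 9*k - 2 matches t_k.
Telescoping: Σ = s_(9) − s_(0) = -7362 − (0) = -7362.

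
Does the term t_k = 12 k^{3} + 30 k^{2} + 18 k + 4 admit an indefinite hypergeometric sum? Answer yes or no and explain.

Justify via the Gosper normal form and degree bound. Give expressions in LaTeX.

Yes. s_k = k^{2} \left(3 k^{2} + 4 k - 3\right).

r(k) = (6*k**3 + 33*k**2 + 57*k + 32)/(6*k**3 + 15*k**2 + 9*k + 2) after simplifying.
Factor: A=1; B=1; C=k**3 + 5*k**2/2 + 3*k/2 + 1/3.
Need (1)·f(k+1) − (1)·f(k) = k**3 + 5*k**2/2 + 3*k/2 + 1/3.
deg f ≤ 4 (via 0,0,3).
Solve for f: f(k) = k**2*(3*k**2 + 4*k - 3)/12 (degree 4 ≤ 4).
R(k) = B(k−1)·f(k)/C(k) = k**2*(3*k**2 + 4*k - 3)/(2*(6*k**3 + 15*k**2 + 9*k + 2)); s_k = R·t_k = k**2*(3*k**2 + 4*k - 3).
Check: Δs_k = 12*k**3 + 30*k**2 + 18*k + 4. ✓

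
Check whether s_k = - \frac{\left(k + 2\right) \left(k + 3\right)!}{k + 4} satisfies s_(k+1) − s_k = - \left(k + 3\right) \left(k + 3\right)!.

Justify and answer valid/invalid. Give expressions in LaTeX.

Invalid: residual \frac{2 \left(k^{2} + 7 k + 11\right) \left(k + 3\right)!}{\left(k + 4\right) \left(k + 5\right)} ≠ 0.

s_(k+1) = -(k + 3)*factorial(k + 4)/(k + 5)
s_(k+1) − s_k = -(k**3 + 10*k**2 + 33*k + 38)*factorial(k + 3)/((k + 4)*(k + 5))
(s_(k+1) − s_k) − t_k = 2*(k**2 + 7*k + 11)*factorial(k + 3)/((k + 4)*(k + 5))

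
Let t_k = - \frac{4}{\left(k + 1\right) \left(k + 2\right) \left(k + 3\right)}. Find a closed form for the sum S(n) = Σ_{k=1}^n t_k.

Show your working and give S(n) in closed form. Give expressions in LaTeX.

Compute t_(k+1)/t_k: get (k + 1)/(k + 4).
Factor: A=k + 1; B=k + 4; C=1.
Set up (k + 1)·f(k+1) − (k + 3)·f(k) − (1) = 0.
Degrees (1,1,0) ⇒ d ≤ 2.
Match coefficients ⇒ f(k) = k*(k + 3)/4.
R(k) = B(k−1)·f(k)/C(k) = k*(k + 3)**2/4; s_k = R·t_k = k*(-k - 3)/((k + 1)*(k + 2)).
Δs = -4/(k**3 + 6*k**2 + 11*k + 6), as required.
s_(n+1) = (-n**2 - 5*n - 4)/(n**2 + 5*n + 6) and s_(1) = -2/3, so S(n) = n*(-n - 5)/(3*(n**2 + 5*n + 6)).

S(n) = \frac{n \left(- n - 5\right)}{3 \left(n^{2} + 5 n + 6\right)}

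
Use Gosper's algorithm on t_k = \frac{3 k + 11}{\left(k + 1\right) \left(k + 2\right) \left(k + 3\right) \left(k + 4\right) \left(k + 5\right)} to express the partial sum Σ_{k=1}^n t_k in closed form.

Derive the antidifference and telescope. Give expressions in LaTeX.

S(n) = \frac{n \left(n^{2} + 10 n + 31\right)}{30 \left(n^{3} + 10 n^{2} + 31 n + 30\right)}

t_(k+1)/t_k = (k + 1)*(3*k + 14)/((k + 6)*(3*k + 11)).
So A=k + 1 and B=k + 6, with C=k + 11/3.
Key eq: (k + 1)·f(k+1) = (k + 5)·f(k) + (k + 11/3).
Bound: deg f ≤ 4.
Solve for f: f(k) = k*(k + 3)*(k**2 + 7*k + 14)/24 (degree 4 ≤ 4).
Get s_k = R·t_k = k*(k**2 + 7*k + 14)/(8*(k**3 + 7*k**2 + 14*k + 8)) with R(k) = B(k−1)f(k)/C(k) = k*(k + 3)*(k + 5)*(k**2 + 7*k + 14)/(8*(3*k + 11)).
s_(k+1) − s_k = (3*k + 11)/(k**5 + 15*k**4 + 85*k**3 + 225*k**2 + 274*k + 120) = t_k.
Telescope: S(n) = s_(n+1) − s_(1) = (n**3 + 10*n**2 + 31*n + 22)/(8*(n**3 + 10*n**2 + 31*n + 30)) − (11/120) = n*(n**2 + 10*n + 31)/(30*(n**3 + 10*n**2 + 31*n + 30)).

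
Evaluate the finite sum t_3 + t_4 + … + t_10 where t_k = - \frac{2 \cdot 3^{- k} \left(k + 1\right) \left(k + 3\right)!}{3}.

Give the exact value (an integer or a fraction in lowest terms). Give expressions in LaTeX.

The ratio is (k + 2)*(k + 4)/(3*(k + 1)).
A = k/3 + 4/3, B = 1, C = k + 1.
Key eq: (k/3 + 4/3)·f(k+1) = (1)·f(k) + (k + 1).
d = 0 from the (1,0,1) case.
Match coefficients ⇒ f(k) = 3.
Then R = B(k−1)f/C = 3/(k + 1), so s_k = R(k)·t_k = -2*factorial(k + 3)/3**k.
Check: Δs_k = -2*(k + 1)*factorial(k + 3)/(3*3**k). ✓
Sum = s_(11) − s_(3); s_(11) = -717516800/729, s_(3) = -160/3 ⇒ -717477920/729.

Σ = -717477920/729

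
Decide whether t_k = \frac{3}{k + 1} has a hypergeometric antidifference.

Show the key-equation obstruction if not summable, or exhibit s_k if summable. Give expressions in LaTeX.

No. Not Gosper-summable.

The ratio is (k + 1)/(k + 2).
Factor: A=k + 1; B=k + 2; C=1.
Set up (k + 1)·f(k+1) − (k + 1)·f(k) − (1) = 0.
d = 0 from the (1,1,0) case.
Write f(k) = c0. Then LHS − RHS = -1, requiring -1 = 0: contradictory. No certificate.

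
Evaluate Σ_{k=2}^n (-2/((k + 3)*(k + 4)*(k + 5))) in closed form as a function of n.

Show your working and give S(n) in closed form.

Compute t_(k+1)/t_k: get (k + 3)/(k + 6).
Factor: A=k + 3; B=k + 6; C=1.
Key eq: (k + 3)·f(k+1) = (k + 5)·f(k) + (1).
From deg A=1, deg B=1, deg C=0: d=2.
A polynomial solution: f(k) = k*(k + 7)/24.
Certificate R = B(k−1)f/C = k*(k + 5)*(k + 7)/24 gives s_k = k*(-k - 7)/(12*(k + 3)*(k + 4)).
Δs = -2/(k**3 + 12*k**2 + 47*k + 60), as required.
Σ_(k=2)^n t_k = s_(n+1) − s_(2) = ((-n**2 - 9*n - 8)/(12*(n**2 + 9*n + 20))) − (-1/20), i.e. (-n**2 - 9*n + 10)/(30*(n**2 + 9*n + 20)).

S(n) = (-n**2 - 9*n + 10)/(30*(n**2 + 9*n + 20))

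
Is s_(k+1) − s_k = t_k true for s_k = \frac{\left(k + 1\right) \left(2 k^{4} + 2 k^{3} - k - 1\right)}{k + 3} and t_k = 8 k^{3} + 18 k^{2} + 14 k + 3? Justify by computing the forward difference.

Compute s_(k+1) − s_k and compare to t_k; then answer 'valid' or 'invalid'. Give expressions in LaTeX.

s_(k+1) = -(k + 2)*(k - 2*(k + 1)**4 - 2*(k + 1)**3 + 2)/(k + 4)
s_(k+1) − s_k = (8*k**5 + 62*k**4 + 156*k**3 + 181*k**2 + 97*k + 16)/(k**2 + 7*k + 12)
(s_(k+1) − s_k) − t_k = 4*(-3*k**4 - 20*k**3 - 34*k**2 - 23*k - 5)/(k**2 + 7*k + 12)

Invalid: residual \frac{4 \left(- 3 k^{4} - 20 k^{3} - 34 k^{2} - 23 k - 5\right)}{k^{2} + 7 k + 12} ≠ 0.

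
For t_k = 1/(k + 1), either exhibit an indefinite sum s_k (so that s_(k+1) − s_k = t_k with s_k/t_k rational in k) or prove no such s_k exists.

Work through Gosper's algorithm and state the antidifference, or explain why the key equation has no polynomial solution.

Compute t_(k+1)/t_k: get (k + 1)/(k + 2).
Factor: A=k + 1; B=k + 2; C=1.
Solve (k + 1)·f(k+1) − (k + 1)·f(k) = 1.
From deg A=1, deg B=1, deg C=0: d=0.
Write f(k) = c0. Then LHS − RHS = -1, requiring -1 = 0: contradictory. No certificate.

none (Gosper's algorithm certifies no s_k)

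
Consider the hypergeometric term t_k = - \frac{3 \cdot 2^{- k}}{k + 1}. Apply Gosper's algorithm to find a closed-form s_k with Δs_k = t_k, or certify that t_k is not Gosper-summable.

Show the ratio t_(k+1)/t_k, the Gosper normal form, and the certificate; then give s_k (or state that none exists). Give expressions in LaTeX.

t_(k+1)/t_k = (k + 1)/(2*(k + 2)).
So A=k/2 + 1/2 and B=k + 2, with C=1.
Need (k/2 + 1/2)·f(k+1) − (k + 1)·f(k) = 1.
From deg A=1, deg B=1, deg C=0: d=-1.
Bound -1 < 0, so the key equation has no polynomial solution.

none (Gosper's algorithm certifies no s_k)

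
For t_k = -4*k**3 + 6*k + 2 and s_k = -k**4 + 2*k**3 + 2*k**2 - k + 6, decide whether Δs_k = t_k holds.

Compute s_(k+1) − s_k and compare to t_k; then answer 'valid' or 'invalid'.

s_(k+1) = -k**4 - 2*k**3 + 2*k**2 + 5*k + 8
s_(k+1) − s_k = -4*k**3 + 6*k + 2
(s_(k+1) − s_k) − t_k = 0

valid; difference matches t_k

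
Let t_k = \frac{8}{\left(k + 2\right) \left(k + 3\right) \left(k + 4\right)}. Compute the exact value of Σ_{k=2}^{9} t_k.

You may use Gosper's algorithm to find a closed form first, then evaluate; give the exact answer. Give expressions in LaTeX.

Compute t_(k+1)/t_k: get (k + 2)/(k + 5).
Normal form (A,B,C) = (k + 2, k + 5, 1).
Set up (k + 2)·f(k+1) − (k + 4)·f(k) − (1) = 0.
Bound: deg f ≤ 2.
A polynomial solution: f(k) = k*(k + 5)/12.
R(k) = B(k−1)·f(k)/C(k) = k*(k + 4)*(k + 5)/12; s_k = R·t_k = 2*k*(k + 5)/(3*(k + 2)*(k + 3)).
s_(k+1) − s_k = 8/(k**3 + 9*k**2 + 26*k + 24) = t_k.
Evaluate s at k=10 and k=2: 25/39 and 7/15; difference 34/195.

Σ = 34/195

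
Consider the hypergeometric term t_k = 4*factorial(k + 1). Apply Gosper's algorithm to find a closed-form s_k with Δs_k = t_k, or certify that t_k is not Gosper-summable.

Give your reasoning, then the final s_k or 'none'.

no hypergeometric antidifference exists

Step 1: r(k) = k + 2.
Take A(k)=k + 2, B(k)=1, C(k)=1.
Key eq: (k + 2)·f(k+1) = (1)·f(k) + (1).
From deg A=1, deg B=0, deg C=0: d=-1.
Negative degree bound (-1): no f exists, t_k not Gosper-summable.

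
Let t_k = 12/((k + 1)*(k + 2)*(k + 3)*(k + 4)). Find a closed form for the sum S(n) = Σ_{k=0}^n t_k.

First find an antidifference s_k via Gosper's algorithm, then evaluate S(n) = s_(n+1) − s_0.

S(n) = 2*(n**3 + 9*n**2 + 26*n + 18)/(3*(n**3 + 9*n**2 + 26*n + 24))

The ratio is (k + 1)/(k + 5).
A = k + 1, B = k + 5, C = 1.
Solve (k + 1)·f(k+1) − (k + 4)·f(k) = 1.
Bound: deg f ≤ 3.
Match coefficients ⇒ f(k) = k*(k**2 + 6*k + 11)/18.
Certificate R = B(k−1)f/C = k*(k + 4)*(k**2 + 6*k + 11)/18 gives s_k = 2*k*(k**2 + 6*k + 11)/(3*(k + 1)*(k + 2)*(k + 3)).
s_(k+1) − s_k = 12/(k**4 + 10*k**3 + 35*k**2 + 50*k + 24) = t_k.
Σ_(k=0)^n t_k = s_(n+1) − s_(0) = (2*(n**3 + 9*n**2 + 26*n + 18)/(3*(n**3 + 9*n**2 + 26*n + 24))) − (0), i.e. 2*(n**3 + 9*n**2 + 26*n + 18)/(3*(n**3 + 9*n**2 + 26*n + 24)).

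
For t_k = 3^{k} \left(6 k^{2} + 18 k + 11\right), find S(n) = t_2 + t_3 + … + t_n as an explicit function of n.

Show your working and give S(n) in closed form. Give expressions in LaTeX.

S(n) = 9 \cdot 3^{n} n^{2} + 18 \cdot 3^{n} n + 12 \cdot 3^{n} - 117

t_(k+1)/t_k = 3*(6*k**2 + 30*k + 35)/(6*k**2 + 18*k + 11).
Take A(k)=3, B(k)=1, C(k)=k**2 + 3*k + 11/6.
Need (3)·f(k+1) − (1)·f(k) = k**2 + 3*k + 11/6.
Degrees (0,0,2) ⇒ d ≤ 2.
A polynomial solution: f(k) = (3*k**2 + 1)/6.
So s_k = (B(k−1)f/C)·t_k = ((3*k**2 + 1)/(6*k**2 + 18*k + 11))·t_k = 3**k*(3*k**2 + 1).
Check: Δs_k = 3**k*(6*k**2 + 18*k + 11). ✓
Σ_(k=2)^n t_k = s_(n+1) − s_(2) = (3**(n + 1)*(3*n**2 + 6*n + 4)) − (117), i.e. 9*3**n*n**2 + 18*3**n*n + 12*3**n - 117.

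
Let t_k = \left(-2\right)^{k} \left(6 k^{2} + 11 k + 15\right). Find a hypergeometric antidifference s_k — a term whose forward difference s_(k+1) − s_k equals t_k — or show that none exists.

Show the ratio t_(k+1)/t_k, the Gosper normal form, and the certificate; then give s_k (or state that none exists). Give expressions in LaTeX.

s_k = \left(-2\right)^{k} \left(- 2 k^{2} - k - 3\right)

Step 1: r(k) = 2*(-6*k**2 - 23*k - 32)/(6*k**2 + 11*k + 15).
A = -2, B = 1, C = k**2 + 11*k/6 + 5/2.
Solve (-2)·f(k+1) − (1)·f(k) = k**2 + 11*k/6 + 5/2.
deg f ≤ 2 (via 0,0,2).
A polynomial solution: f(k) = -(2*k**2 + k + 3)/6.
R(k) = B(k−1)·f(k)/C(k) = -(2*k**2 + k + 3)/(6*k**2 + 11*k + 15); s_k = R·t_k = (-2)**k*(-2*k**2 - k - 3).
Verify: (-2)**k*(6*k**2 + 11*k + 15) matches t_k.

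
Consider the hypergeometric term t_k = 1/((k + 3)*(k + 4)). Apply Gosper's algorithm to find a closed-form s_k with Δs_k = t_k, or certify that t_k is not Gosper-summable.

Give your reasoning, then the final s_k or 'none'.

The ratio is (k + 3)/(k + 5).
Gosper form: A/B · C(k+1)/C(k) with A=k + 3, B=k + 5, C=1.
Need (k + 3)·f(k+1) − (k + 4)·f(k) = 1.
Degrees (1,1,0) ⇒ d ≤ 1.
Solve for f: f(k) = k/3 (degree 1 ≤ 1).
Then R = B(k−1)f/C = k*(k + 4)/3, so s_k = R(k)·t_k = k/(3*(k + 3)).
s_(k+1) − s_k = 1/(k**2 + 7*k + 12) = t_k.

s_k = k/(3*(k + 3))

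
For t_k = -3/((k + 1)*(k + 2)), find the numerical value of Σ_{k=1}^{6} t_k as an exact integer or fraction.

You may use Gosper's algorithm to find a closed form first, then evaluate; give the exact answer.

Σ = -9/8

Compute t_(k+1)/t_k: get (k + 1)/(k + 3).
Normal form (A,B,C) = (k + 1, k + 3, 1).
Need (k + 1)·f(k+1) − (k + 2)·f(k) = 1.
Degrees (1,1,0) ⇒ d ≤ 1.
Solve for f: f(k) = k (degree 1 ≤ 1).
Then R = B(k−1)f/C = k*(k + 2), so s_k = R(k)·t_k = -3*k/(k + 1).
Check: Δs_k = -3/(k**2 + 3*k + 2). ✓
Evaluate s at k=7 and k=1: -21/8 and -3/2; difference -9/8.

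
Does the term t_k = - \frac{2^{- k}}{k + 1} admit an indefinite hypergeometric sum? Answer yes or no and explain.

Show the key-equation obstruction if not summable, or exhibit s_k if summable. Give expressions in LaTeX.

No; the degree bound rules out any f.

Ratio r(k) = (k + 1)/(2*(k + 2)).
A = k/2 + 1/2, B = k + 2, C = 1.
Need (k/2 + 1/2)·f(k+1) − (k + 1)·f(k) = 1.
Bound: deg f ≤ -1.
Bound -1 < 0, so the key equation has no polynomial solution.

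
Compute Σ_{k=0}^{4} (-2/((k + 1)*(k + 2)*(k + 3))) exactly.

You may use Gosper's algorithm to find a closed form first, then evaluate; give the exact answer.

Σ = -10/21

r(k) = (k + 1)/(k + 4) after simplifying.
A = k + 1, B = k + 4, C = 1.
Need (k + 1)·f(k+1) − (k + 3)·f(k) = 1.
d = 2 from the (1,1,0) case.
A polynomial solution: f(k) = k*(k + 3)/4.
R(k) = B(k−1)·f(k)/C(k) = k*(k + 3)**2/4; s_k = R·t_k = k*(-k - 3)/(2*(k + 1)*(k + 2)).
s_(k+1) − s_k = -2/(k**3 + 6*k**2 + 11*k + 6) = t_k.
Σ_(k=0)^(4) t_k = s_(5) − s_(0) = -10/21 − (0) = -10/21.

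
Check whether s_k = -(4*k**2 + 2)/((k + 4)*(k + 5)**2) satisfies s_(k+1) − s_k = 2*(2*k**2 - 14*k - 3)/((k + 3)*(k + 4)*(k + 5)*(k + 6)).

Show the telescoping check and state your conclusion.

Invalid: residual 4*(-4*k**3 - 8*k**2 + 72*k + 9)/(k**6 + 29*k**5 + 347*k**4 + 2191*k**3 + 7692*k**2 + 14220*k + 10800) ≠ 0.

s_(k+1) = 2*(-2*(k + 1)**2 - 1)/((k + 5)*(k + 6)**2)
s_(k+1) − s_k = 2*(2*k**3 - 6*k**2 - 95*k - 24)/(k**5 + 26*k**4 + 269*k**3 + 1384*k**2 + 3540*k + 3600)
(s_(k+1) − s_k) − t_k = 4*(-4*k**3 - 8*k**2 + 72*k + 9)/(k**6 + 29*k**5 + 347*k**4 + 2191*k**3 + 7692*k**2 + 14220*k + 10800)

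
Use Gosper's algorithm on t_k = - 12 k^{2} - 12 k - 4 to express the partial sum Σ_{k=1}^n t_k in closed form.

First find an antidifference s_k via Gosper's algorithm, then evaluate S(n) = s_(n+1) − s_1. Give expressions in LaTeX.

S(n) = 4 n \left(- n^{2} - 3 n - 3\right)

r(k) = (3*k**2 + 9*k + 7)/(3*k**2 + 3*k + 1) after simplifying.
Factor: A=1; B=1; C=k**2 + k + 1/3.
Solve (1)·f(k+1) − (1)·f(k) = k**2 + k + 1/3.
d = 3 from the (0,0,2) case.
Solving with deg f ≤ 3: f(k) = k**3/3.
R(k) = B(k−1)·f(k)/C(k) = k**3/(3*k**2 + 3*k + 1); s_k = R·t_k = -4*k**3.
Check: Δs_k = 4*k**3 - 4*(k + 1)**3. ✓
s_(n+1) = -4*n**3 - 12*n**2 - 12*n - 4 and s_(1) = -4, so S(n) = 4*n*(-n**2 - 3*n - 3).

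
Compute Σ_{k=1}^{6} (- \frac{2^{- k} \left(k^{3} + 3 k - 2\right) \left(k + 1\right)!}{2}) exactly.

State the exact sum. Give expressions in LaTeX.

Compute t_(k+1)/t_k: get (k + 2)*(3*k + (k + 1)**3 + 1)/(2*(k**3 + 3*k - 2)).
Normal form (A,B,C) = (k/2 + 1, 1, k**3 + 3*k - 2).
Key eq: (k/2 + 1)·f(k+1) = (1)·f(k) + (k**3 + 3*k - 2).
From deg A=1, deg B=0, deg C=3: d=2.
Solving with deg f ≤ 2: f(k) = 2*k*(k - 2).
Certificate R = B(k−1)f/C = 2*k*(k - 2)/(k**3 + 3*k - 2) gives s_k = -k*(k - 2)*factorial(k + 1)/2**k.
s_(k+1) − s_k = -(k**3 + 3*k - 2)*factorial(k + 1)/(2*2**k) = t_k.
Evaluate s at k=7 and k=1: -11025 and 1; difference -11026.

Σ = -11026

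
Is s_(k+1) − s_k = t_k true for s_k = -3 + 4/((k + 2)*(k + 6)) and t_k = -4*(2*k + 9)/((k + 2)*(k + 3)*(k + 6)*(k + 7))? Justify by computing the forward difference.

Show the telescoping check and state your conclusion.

s_(k+1) = -3 + 4/((k + 3)*(k + 7))
s_(k+1) − s_k = 4*(-2*k - 9)/(k**4 + 18*k**3 + 113*k**2 + 288*k + 252)
(s_(k+1) − s_k) − t_k = 0

valid (s_(k+1) − s_k reduces to t_k)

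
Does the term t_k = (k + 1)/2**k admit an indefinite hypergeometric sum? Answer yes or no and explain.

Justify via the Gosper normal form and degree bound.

Compute t_(k+1)/t_k: get (k + 2)/(2*(k + 1)).
Factor: A=1/2; B=1; C=k + 1.
Key eq: (1/2)·f(k+1) = (1)·f(k) + (k + 1).
Degrees (0,0,1) ⇒ d ≤ 1.
Solving with deg f ≤ 1: f(k) = -2*(k + 2).
Certificate R = B(k−1)f/C = -2*(k + 2)/(k + 1) gives s_k = 2**(1 - k)*(-k - 2).
Δs = (k + 1)/2**k, as required.

Yes. s_k = 2**(1 - k)*(-k - 2).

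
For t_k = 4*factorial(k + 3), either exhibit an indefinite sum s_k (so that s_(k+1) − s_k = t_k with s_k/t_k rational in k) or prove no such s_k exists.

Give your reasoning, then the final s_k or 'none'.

none — t_k is not Gosper-summable

Compute t_(k+1)/t_k: get k + 4.
A = k + 4, B = 1, C = 1.
f must satisfy (k + 4)·f(k+1) − (1)·f(k) = 1.
Degrees (1,0,0) ⇒ d ≤ -1.
Bound -1 < 0, so the key equation has no polynomial solution.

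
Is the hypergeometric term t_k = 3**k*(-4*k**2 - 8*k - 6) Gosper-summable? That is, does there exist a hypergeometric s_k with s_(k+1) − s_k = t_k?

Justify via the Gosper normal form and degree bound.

r(k) = 3*(2*k**2 + 8*k + 9)/(2*k**2 + 4*k + 3) after simplifying.
A = 3, B = 1, C = k**2 + 2*k + 3/2.
Need (3)·f(k+1) − (1)·f(k) = k**2 + 2*k + 3/2.
deg f ≤ 2 (via 0,0,2).
Solving with deg f ≤ 2: f(k) = (2*k**2 - 2*k + 3)/4.
So s_k = (B(k−1)f/C)·t_k = ((2*k**2 - 2*k + 3)/(2*(2*k**2 + 4*k + 3)))·t_k = 3**k*(-2*k**2 + 2*k - 3).
Check: Δs_k = 3**k*(-4*k**2 - 8*k - 6). ✓

Yes. s_k = 3**k*(-2*k**2 + 2*k - 3).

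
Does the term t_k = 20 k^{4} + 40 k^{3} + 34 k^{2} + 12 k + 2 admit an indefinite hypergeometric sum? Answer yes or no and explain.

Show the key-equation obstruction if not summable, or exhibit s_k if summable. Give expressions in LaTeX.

Ratio r(k) = (10*k**4 + 60*k**3 + 137*k**2 + 140*k + 54)/(10*k**4 + 20*k**3 + 17*k**2 + 6*k + 1).
A = 1, B = 1, C = k**4 + 2*k**3 + 17*k**2/10 + 3*k/5 + 1/10.
Set up (1)·f(k+1) − (1)·f(k) − (k**4 + 2*k**3 + 17*k**2/10 + 3*k/5 + 1/10) = 0.
d = 5 from the (0,0,4) case.
Coefficient equations give f(k) = k*(4*k**4 - 2*k**2 - k + 1)/20.
So s_k = (B(k−1)f/C)·t_k = (k*(4*k**4 - 2*k**2 - k + 1)/(2*(10*k**4 + 20*k**3 + 17*k**2 + 6*k + 1)))·t_k = k*(4*k**4 - 2*k**2 - k + 1).
Verify: 20*k**4 + 40*k**3 + 34*k**2 + 12*k + 2 matches t_k.

Yes. s_k = k \left(4 k^{4} - 2 k^{2} - k + 1\right).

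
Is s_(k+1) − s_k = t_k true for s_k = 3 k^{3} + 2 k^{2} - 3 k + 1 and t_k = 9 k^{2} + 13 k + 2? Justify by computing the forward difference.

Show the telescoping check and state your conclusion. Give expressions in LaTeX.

valid (s_(k+1) − s_k reduces to t_k)

s_(k+1) = 3*k**3 + 11*k**2 + 10*k + 3
s_(k+1) − s_k = 9*k**2 + 13*k + 2
(s_(k+1) − s_k) − t_k = 0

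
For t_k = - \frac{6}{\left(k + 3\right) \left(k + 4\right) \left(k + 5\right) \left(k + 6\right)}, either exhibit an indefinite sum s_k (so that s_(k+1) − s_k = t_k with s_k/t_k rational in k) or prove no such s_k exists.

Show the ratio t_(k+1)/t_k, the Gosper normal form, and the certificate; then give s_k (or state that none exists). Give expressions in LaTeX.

Compute t_(k+1)/t_k: get (k + 3)/(k + 7).
Gosper form: A/B · C(k+1)/C(k) with A=k + 3, B=k + 7, C=1.
Need (k + 3)·f(k+1) − (k + 6)·f(k) = 1.
d = 3 from the (1,1,0) case.
Coefficient equations give f(k) = k*(k**2 + 12*k + 47)/180.
So s_k = (B(k−1)f/C)·t_k = (k*(k + 6)*(k**2 + 12*k + 47)/180)·t_k = k*(-k**2 - 12*k - 47)/(30*(k + 3)*(k + 4)*(k + 5)).
Verify: -6/(k**4 + 18*k**3 + 119*k**2 + 342*k + 360) matches t_k.

s_k = \frac{k \left(- k^{2} - 12 k - 47\right)}{30 \left(k + 3\right) \left(k + 4\right) \left(k + 5\right)}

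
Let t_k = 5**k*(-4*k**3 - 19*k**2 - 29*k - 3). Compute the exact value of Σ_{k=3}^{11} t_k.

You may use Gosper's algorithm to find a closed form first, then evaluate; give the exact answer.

Compute t_(k+1)/t_k: get 5*(4*k**3 + 31*k**2 + 79*k + 55)/(4*k**3 + 19*k**2 + 29*k + 3).
So A=5 and B=1, with C=k**3 + 19*k**2/4 + 29*k/4 + 3/4.
f must satisfy (5)·f(k+1) − (1)·f(k) = k**3 + 19*k**2/4 + 29*k/4 + 3/4.
d = 3 from the (0,0,3) case.
Coefficient equations give f(k) = (k - 1)*(k**2 + 2*k + 3)/4.
So s_k = (B(k−1)f/C)·t_k = ((k - 1)*(k**2 + 2*k + 3)/(4*k**3 + 19*k**2 + 29*k + 3))·t_k = 5**k*(-k**3 - k**2 - k + 3).
s_(k+1) − s_k = 5**k*(-4*k**3 - 19*k**2 - 29*k - 3) = t_k.
Evaluate s at k=12 and k=3: -459228515625 and -4500; difference -459228511125.

Σ = -459228511125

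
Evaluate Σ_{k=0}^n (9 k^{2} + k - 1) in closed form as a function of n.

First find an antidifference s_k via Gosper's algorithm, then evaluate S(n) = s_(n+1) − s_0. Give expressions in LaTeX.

S(n) = 3 n^{3} + 5 n^{2} + n - 1

t_(k+1)/t_k = (k + 9*(k + 1)**2)/(9*k**2 + k - 1).
Factor: A=1; B=1; C=k**2 + k/9 - 1/9.
Solve (1)·f(k+1) − (1)·f(k) = k**2 + k/9 - 1/9.
Bound: deg f ≤ 3.
Coefficient equations give f(k) = k**2*(3*k - 4)/9.
R(k) = B(k−1)·f(k)/C(k) = k**2*(3*k - 4)/(9*k**2 + k - 1); s_k = R·t_k = k**2*(3*k - 4).
Δs = 9*k**2 + k - 1, as required.
Evaluate: s_(n+1) = 3*n**3 + 5*n**2 + n - 1; subtract s_(0) = 0 ⇒ S(n) = 3*n**3 + 5*n**2 + n - 1.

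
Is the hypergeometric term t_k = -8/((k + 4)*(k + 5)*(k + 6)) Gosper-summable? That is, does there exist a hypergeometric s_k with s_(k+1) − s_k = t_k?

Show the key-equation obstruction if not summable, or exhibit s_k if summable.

Yes. s_k = k*(-k - 9)/(5*(k + 4)*(k + 5)).

Step 1: r(k) = (k + 4)/(k + 7).
Gosper form: A/B · C(k+1)/C(k) with A=k + 4, B=k + 7, C=1.
Need (k + 4)·f(k+1) − (k + 6)·f(k) = 1.
deg f ≤ 2 (via 1,1,0).
A polynomial solution: f(k) = k*(k + 9)/40.
Get s_k = R·t_k = k*(-k - 9)/(5*(k + 4)*(k + 5)) with R(k) = B(k−1)f(k)/C(k) = k*(k + 6)*(k + 9)/40.
Verify: -8/(k**3 + 15*k**2 + 74*k + 120) matches t_k.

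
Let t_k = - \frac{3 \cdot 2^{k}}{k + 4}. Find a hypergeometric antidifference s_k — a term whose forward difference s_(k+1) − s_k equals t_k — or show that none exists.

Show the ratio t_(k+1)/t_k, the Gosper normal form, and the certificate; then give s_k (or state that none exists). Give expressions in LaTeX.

not Gosper-summable; s_k does not exist

t_(k+1)/t_k = 2*(k + 4)/(k + 5).
Factor: A=2*k + 8; B=k + 5; C=1.
Key eq: (2*k + 8)·f(k+1) = (k + 4)·f(k) + (1).
From deg A=1, deg B=1, deg C=0: d=-1.
Negative degree bound (-1): no f exists, t_k not Gosper-summable.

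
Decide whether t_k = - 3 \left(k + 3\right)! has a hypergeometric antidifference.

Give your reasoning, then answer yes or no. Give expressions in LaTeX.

Compute t_(k+1)/t_k: get k + 4.
So A=k + 4 and B=1, with C=1.
Need (k + 4)·f(k+1) − (1)·f(k) = 1.
From deg A=1, deg B=0, deg C=0: d=-1.
Negative degree bound (-1): no f exists, t_k not Gosper-summable.

No — t_k has no hypergeometric antidifference.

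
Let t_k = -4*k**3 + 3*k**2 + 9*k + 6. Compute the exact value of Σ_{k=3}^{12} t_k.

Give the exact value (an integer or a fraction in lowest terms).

Σ = -21630

Compute t_(k+1)/t_k: get (4*k**3 + 9*k**2 - 3*k - 14)/(4*k**3 - 3*k**2 - 9*k - 6).
Take A(k)=1, B(k)=1, C(k)=k**3 - 3*k**2/4 - 9*k/4 - 3/2.
Solve (1)·f(k+1) − (1)·f(k) = k**3 - 3*k**2/4 - 9*k/4 - 3/2.
Degrees (0,0,3) ⇒ d ≤ 4.
Solve for f: f(k) = k*(k**3 - 3*k**2 - 2*k - 2)/4 (degree 4 ≤ 4).
Certificate R = B(k−1)f/C = k*(k**3 - 3*k**2 - 2*k - 2)/(4*k**3 - 3*k**2 - 9*k - 6) gives s_k = k*(-k**3 + 3*k**2 + 2*k + 2).
Δs = -4*k**3 + 3*k**2 + 9*k + 6, as required.
Evaluate s at k=13 and k=3: -21606 and 24; difference -21630.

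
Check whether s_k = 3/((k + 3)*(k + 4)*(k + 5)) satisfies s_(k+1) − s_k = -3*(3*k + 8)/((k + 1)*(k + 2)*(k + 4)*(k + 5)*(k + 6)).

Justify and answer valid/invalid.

Invalid: residual 6*(4*k + 9)/(k**6 + 21*k**5 + 175*k**4 + 735*k**3 + 1624*k**2 + 1764*k + 720) ≠ 0.

s_(k+1) = 3/((k + 4)*(k + 5)*(k + 6))
s_(k+1) − s_k = -9/((k + 3)*(k + 4)*(k + 5)*(k + 6))
(s_(k+1) − s_k) − t_k = 6*(4*k + 9)/(k**6 + 21*k**5 + 175*k**4 + 735*k**3 + 1624*k**2 + 1764*k + 720)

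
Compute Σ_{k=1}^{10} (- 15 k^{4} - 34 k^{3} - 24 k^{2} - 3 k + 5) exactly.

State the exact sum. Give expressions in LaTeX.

Σ = -492200

Ratio r(k) = (15*k**4 + 94*k**3 + 216*k**2 + 213*k + 71)/(15*k**4 + 34*k**3 + 24*k**2 + 3*k - 5).
Take A(k)=1, B(k)=1, C(k)=k**4 + 34*k**3/15 + 8*k**2/5 + k/5 - 1/3.
f must satisfy (1)·f(k+1) − (1)·f(k) = k**4 + 34*k**3/15 + 8*k**2/5 + k/5 - 1/3.
d = 5 from the (0,0,4) case.
Match coefficients ⇒ f(k) = k*(3*k**4 + k**3 - 4*k**2 - 2*k - 3)/15.
So s_k = (B(k−1)f/C)·t_k = (k*(3*k**4 + k**3 - 4*k**2 - 2*k - 3)/(15*k**4 + 34*k**3 + 24*k**2 + 3*k - 5))·t_k = k*(-3*k**4 - k**3 + 4*k**2 + 2*k + 3).
Verify: -15*k**4 - 34*k**3 - 24*k**2 - 3*k + 5 matches t_k.
Evaluate s at k=11 and k=1: -492195 and 5; difference -492200.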